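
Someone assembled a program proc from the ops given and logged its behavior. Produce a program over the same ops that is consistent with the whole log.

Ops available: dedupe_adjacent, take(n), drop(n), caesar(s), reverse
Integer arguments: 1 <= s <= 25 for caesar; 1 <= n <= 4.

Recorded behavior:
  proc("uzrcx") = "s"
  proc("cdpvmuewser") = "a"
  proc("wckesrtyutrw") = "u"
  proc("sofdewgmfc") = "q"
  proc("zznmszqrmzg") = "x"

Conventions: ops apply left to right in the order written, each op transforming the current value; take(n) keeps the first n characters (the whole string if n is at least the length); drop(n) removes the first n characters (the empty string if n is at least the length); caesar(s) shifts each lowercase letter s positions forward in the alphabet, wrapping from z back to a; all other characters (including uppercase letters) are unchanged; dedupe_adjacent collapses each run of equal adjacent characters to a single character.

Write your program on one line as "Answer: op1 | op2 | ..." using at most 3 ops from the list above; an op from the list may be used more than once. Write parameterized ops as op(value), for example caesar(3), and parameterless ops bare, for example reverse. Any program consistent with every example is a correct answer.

dedupe_adjacent | caesar(24) | take(1)

Check, running the answer program on each example:
  "uzrcx" -> "uzrcx" -> "sxpav" -> "s"
  "cdpvmuewser" -> "cdpvmuewser" -> "abntkscuqcp" -> "a"
  "wckesrtyutrw" -> "wckesrtyutrw" -> "uaicqprwsrpu" -> "u"
  "sofdewgmfc" -> "sofdewgmfc" -> "qmdbcuekda" -> "q"
  "zznmszqrmzg" -> "znmszqrmzg" -> "xlkqxopkxe" -> "x"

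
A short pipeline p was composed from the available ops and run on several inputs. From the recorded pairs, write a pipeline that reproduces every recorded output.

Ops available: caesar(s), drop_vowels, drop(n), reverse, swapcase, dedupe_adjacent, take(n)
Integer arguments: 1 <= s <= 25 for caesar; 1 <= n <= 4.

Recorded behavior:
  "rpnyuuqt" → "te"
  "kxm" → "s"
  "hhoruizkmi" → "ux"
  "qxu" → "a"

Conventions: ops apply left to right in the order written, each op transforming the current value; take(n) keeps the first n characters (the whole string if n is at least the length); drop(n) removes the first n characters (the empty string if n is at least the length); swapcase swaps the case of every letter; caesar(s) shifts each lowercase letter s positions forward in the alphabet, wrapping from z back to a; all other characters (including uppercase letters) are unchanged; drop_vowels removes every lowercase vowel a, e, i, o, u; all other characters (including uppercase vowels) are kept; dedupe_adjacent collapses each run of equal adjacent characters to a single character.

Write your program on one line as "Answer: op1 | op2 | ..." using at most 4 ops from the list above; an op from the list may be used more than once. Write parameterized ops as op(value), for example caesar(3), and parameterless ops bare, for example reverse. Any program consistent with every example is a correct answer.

take(4) | caesar(6) | drop(2)

Check, running the answer program on each example:
  "rpnyuuqt" -> "rpny" -> "xvte" -> "te"
  "kxm" -> "kxm" -> "qds" -> "s"
  "hhoruizkmi" -> "hhor" -> "nnux" -> "ux"
  "qxu" -> "qxu" -> "wda" -> "a"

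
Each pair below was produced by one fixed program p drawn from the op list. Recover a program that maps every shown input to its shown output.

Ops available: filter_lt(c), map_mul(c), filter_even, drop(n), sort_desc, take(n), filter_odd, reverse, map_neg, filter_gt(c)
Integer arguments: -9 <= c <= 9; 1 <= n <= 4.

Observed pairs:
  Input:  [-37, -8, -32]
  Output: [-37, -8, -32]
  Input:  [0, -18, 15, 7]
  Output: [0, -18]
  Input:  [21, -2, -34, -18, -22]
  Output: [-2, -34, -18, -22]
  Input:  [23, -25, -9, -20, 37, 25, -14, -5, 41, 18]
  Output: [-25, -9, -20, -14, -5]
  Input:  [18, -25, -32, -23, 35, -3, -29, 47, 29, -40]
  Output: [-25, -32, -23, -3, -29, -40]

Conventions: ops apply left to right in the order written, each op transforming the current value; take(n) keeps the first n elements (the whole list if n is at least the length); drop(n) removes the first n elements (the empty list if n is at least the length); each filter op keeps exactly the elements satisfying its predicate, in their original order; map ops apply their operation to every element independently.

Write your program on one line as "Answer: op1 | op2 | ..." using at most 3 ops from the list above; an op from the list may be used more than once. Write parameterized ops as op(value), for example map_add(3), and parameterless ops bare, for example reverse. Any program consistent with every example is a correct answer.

reverse | filter_lt(3) | reverse

Check, running the answer program on each example:
  [-37, -8, -32] -> [-32, -8, -37] -> [-32, -8, -37] -> [-37, -8, -32]
  [0, -18, 15, 7] -> [7, 15, -18, 0] -> [-18, 0] -> [0, -18]
  [21, -2, -34, -18, -22] -> [-22, -18, -34, -2, 21] -> [-22, -18, -34, -2] -> [-2, -34, -18, -22]
  [23, -25, -9, -20, 37, 25, -14, -5, 41, 18] -> [18, 41, -5, -14, 25, 37, -20, -9, -25, 23] -> [-5, -14, -20, -9, -25] -> [-25, -9, -20, -14, -5]
  [18, -25, -32, -23, 35, -3, -29, 47, 29, -40] -> [-40, 29, 47, -29, -3, 35, -23, -32, -25, 18] -> [-40, -29, -3, -23, -32, -25] -> [-25, -32, -23, -3, -29, -40]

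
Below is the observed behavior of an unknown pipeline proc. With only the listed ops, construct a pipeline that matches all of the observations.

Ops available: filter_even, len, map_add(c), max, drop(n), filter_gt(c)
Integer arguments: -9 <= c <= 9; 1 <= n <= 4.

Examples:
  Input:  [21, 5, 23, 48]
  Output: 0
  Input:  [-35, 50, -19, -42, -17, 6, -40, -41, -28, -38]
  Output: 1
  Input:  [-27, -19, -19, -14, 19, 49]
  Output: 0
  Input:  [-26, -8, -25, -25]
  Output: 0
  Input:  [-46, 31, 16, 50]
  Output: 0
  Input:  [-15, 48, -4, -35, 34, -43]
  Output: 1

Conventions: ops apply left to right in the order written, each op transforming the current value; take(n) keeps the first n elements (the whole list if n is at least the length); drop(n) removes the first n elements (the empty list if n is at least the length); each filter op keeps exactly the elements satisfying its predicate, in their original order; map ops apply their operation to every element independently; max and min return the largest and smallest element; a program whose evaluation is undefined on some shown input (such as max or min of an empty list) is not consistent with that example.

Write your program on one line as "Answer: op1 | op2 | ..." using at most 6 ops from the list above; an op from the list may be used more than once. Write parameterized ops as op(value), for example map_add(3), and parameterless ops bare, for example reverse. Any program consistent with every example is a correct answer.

drop(4) | filter_even | filter_gt(1) | map_add(7) | len

Check, running the answer program on each example:
  [21, 5, 23, 48] -> [] -> [] -> [] -> [] -> 0
  [-35, 50, -19, -42, -17, 6, -40, -41, -28, -38] -> [-17, 6, -40, -41, -28, -38] -> [6, -40, -28, -38] -> [6] -> [13] -> 1
  [-27, -19, -19, -14, 19, 49] -> [19, 49] -> [] -> [] -> [] -> 0
  [-26, -8, -25, -25] -> [] -> [] -> [] -> [] -> 0
  [-46, 31, 16, 50] -> [] -> [] -> [] -> [] -> 0
  [-15, 48, -4, -35, 34, -43] -> [34, -43] -> [34] -> [34] -> [41] -> 1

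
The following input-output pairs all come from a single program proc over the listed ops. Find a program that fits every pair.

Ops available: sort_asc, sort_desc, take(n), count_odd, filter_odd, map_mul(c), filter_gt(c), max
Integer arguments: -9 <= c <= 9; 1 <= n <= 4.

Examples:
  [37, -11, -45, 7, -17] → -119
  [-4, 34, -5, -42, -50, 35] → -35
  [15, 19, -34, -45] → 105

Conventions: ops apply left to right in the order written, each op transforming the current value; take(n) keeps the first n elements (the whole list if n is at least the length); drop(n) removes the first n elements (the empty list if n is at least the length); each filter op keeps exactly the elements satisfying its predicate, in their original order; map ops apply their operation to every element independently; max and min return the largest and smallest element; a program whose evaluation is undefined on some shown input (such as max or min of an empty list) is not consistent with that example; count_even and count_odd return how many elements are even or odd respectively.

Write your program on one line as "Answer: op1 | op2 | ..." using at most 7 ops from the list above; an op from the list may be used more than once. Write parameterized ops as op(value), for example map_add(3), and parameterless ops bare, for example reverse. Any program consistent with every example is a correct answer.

sort_asc | take(3) | filter_odd | map_mul(7) | take(2) | max

Check, running the answer program on each example:
  [37, -11, -45, 7, -17] -> [-45, -17, -11, 7, 37] -> [-45, -17, -11] -> [-45, -17, -11] -> [-315, -119, -77] -> [-315, -119] -> -119
  [-4, 34, -5, -42, -50, 35] -> [-50, -42, -5, -4, 34, 35] -> [-50, -42, -5] -> [-5] -> [-35] -> [-35] -> -35
  [15, 19, -34, -45] -> [-45, -34, 15, 19] -> [-45, -34, 15] -> [-45, 15] -> [-315, 105] -> [-315, 105] -> 105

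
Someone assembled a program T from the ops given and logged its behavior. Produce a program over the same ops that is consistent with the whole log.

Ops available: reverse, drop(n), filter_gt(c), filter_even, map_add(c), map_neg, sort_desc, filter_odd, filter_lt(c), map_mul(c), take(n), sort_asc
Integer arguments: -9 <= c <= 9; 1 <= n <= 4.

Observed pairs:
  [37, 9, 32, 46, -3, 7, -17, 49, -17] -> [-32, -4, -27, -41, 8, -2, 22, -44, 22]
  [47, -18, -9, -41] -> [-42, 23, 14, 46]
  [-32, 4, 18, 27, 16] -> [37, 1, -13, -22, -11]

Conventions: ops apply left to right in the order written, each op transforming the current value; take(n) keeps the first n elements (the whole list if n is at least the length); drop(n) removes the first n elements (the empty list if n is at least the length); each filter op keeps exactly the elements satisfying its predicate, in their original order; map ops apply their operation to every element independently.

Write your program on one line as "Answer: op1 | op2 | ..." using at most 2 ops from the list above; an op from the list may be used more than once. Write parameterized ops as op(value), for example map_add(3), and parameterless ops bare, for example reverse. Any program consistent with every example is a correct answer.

map_add(-5) | map_neg

Check, running the answer program on each example:
  [37, 9, 32, 46, -3, 7, -17, 49, -17] -> [32, 4, 27, 41, -8, 2, -22, 44, -22] -> [-32, -4, -27, -41, 8, -2, 22, -44, 22]
  [47, -18, -9, -41] -> [42, -23, -14, -46] -> [-42, 23, 14, 46]
  [-32, 4, 18, 27, 16] -> [-37, -1, 13, 22, 11] -> [37, 1, -13, -22, -11]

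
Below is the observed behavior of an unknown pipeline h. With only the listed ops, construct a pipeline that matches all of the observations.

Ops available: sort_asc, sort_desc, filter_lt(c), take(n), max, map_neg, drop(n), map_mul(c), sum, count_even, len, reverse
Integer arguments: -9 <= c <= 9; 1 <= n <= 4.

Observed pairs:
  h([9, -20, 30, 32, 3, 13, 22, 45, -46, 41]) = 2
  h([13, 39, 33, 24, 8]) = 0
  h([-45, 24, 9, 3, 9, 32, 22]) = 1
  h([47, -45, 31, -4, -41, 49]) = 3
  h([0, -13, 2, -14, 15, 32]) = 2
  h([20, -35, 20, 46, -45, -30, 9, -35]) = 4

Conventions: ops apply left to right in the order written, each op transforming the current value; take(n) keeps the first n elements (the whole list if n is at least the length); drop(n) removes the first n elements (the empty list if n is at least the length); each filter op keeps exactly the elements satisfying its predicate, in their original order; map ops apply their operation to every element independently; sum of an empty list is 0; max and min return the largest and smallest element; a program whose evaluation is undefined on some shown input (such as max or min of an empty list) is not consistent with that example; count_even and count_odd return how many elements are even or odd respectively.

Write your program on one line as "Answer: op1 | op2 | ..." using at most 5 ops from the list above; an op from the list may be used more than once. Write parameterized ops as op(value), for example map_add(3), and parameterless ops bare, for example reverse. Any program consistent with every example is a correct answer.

map_mul(9) | filter_lt(0) | map_neg | sort_desc | len

Check, running the answer program on each example:
  [9, -20, 30, 32, 3, 13, 22, 45, -46, 41] -> [81, -180, 270, 288, 27, 117, 198, 405, -414, 369] -> [-180, -414] -> [180, 414] -> [414, 180] -> 2
  [13, 39, 33, 24, 8] -> [117, 351, 297, 216, 72] -> [] -> [] -> [] -> 0
  [-45, 24, 9, 3, 9, 32, 22] -> [-405, 216, 81, 27, 81, 288, 198] -> [-405] -> [405] -> [405] -> 1
  [47, -45, 31, -4, -41, 49] -> [423, -405, 279, -36, -369, 441] -> [-405, -36, -369] -> [405, 36, 369] -> [405, 369, 36] -> 3
  [0, -13, 2, -14, 15, 32] -> [0, -117, 18, -126, 135, 288] -> [-117, -126] -> [117, 126] -> [126, 117] -> 2
  [20, -35, 20, 46, -45, -30, 9, -35] -> [180, -315, 180, 414, -405, -270, 81, -315] -> [-315, -405, -270, -315] -> [315, 405, 270, 315] -> [405, 315, 315, 270] -> 4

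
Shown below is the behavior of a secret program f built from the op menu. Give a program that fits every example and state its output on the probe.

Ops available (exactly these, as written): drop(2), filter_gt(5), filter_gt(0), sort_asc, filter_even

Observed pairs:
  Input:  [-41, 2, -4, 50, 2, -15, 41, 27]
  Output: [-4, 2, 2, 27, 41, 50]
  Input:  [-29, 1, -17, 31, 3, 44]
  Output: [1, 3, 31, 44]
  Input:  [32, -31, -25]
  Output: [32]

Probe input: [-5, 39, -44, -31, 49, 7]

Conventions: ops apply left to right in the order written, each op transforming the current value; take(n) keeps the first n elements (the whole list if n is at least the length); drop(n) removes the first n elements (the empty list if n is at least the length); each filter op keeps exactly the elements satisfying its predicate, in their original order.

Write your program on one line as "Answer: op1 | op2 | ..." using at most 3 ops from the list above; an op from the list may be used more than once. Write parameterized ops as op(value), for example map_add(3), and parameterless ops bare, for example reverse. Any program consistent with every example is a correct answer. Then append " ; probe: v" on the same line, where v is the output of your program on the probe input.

sort_asc | drop(2) ; probe: [-5, 7, 39, 49]

Check, running the answer program on each example:
  [-41, 2, -4, 50, 2, -15, 41, 27] -> [-41, -15, -4, 2, 2, 27, 41, 50] -> [-4, 2, 2, 27, 41, 50]
  [-29, 1, -17, 31, 3, 44] -> [-29, -17, 1, 3, 31, 44] -> [1, 3, 31, 44]
  [32, -31, -25] -> [-31, -25, 32] -> [32]
  probe: [-5, 39, -44, -31, 49, 7] -> [-44, -31, -5, 7, 39, 49] -> [-5, 7, 39, 49]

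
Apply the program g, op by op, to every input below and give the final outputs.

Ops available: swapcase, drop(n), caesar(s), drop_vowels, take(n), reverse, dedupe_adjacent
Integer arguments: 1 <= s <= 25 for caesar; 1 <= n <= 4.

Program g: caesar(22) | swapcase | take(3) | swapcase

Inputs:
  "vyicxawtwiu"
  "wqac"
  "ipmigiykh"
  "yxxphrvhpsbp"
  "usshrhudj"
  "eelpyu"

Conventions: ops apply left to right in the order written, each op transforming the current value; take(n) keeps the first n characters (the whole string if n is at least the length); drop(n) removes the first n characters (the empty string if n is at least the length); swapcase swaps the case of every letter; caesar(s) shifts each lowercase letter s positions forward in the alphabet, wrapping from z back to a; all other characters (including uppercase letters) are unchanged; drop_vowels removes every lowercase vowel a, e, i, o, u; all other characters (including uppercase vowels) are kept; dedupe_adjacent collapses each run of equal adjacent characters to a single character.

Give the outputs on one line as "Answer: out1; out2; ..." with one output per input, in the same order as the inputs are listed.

Execution, op by op:
  "vyicxawtwiu" -> "rueytwspseq" -> "RUEYTWSPSEQ" -> "RUE" -> "rue"
  "wqac" -> "smwy" -> "SMWY" -> "SMW" -> "smw"
  "ipmigiykh" -> "elieceugd" -> "ELIECEUGD" -> "ELI" -> "eli"
  "yxxphrvhpsbp" -> "uttldnrdloxl" -> "UTTLDNRDLOXL" -> "UTT" -> "utt"
  "usshrhudj" -> "qoodndqzf" -> "QOODNDQZF" -> "QOO" -> "qoo"
  "eelpyu" -> "aahluq" -> "AAHLUQ" -> "AAH" -> "aah"

"rue"; "smw"; "eli"; "utt"; "qoo"; "aah"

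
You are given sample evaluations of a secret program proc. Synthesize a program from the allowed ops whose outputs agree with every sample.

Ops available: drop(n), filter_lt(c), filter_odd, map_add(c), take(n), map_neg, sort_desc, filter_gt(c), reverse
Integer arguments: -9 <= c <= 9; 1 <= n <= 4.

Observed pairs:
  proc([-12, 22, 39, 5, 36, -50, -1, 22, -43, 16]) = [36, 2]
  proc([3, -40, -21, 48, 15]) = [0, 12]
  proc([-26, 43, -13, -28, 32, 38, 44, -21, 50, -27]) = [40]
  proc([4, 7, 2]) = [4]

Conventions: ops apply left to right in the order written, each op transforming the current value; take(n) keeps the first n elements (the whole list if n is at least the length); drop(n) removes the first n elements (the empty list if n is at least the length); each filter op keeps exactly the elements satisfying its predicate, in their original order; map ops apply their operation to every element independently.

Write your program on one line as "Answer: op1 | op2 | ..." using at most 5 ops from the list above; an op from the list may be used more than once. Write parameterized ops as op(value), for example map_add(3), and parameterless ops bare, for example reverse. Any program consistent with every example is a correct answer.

map_add(6) | filter_odd | filter_gt(7) | map_add(-9)

Check, running the answer program on each example:
  [-12, 22, 39, 5, 36, -50, -1, 22, -43, 16] -> [-6, 28, 45, 11, 42, -44, 5, 28, -37, 22] -> [45, 11, 5, -37] -> [45, 11] -> [36, 2]
  [3, -40, -21, 48, 15] -> [9, -34, -15, 54, 21] -> [9, -15, 21] -> [9, 21] -> [0, 12]
  [-26, 43, -13, -28, 32, 38, 44, -21, 50, -27] -> [-20, 49, -7, -22, 38, 44, 50, -15, 56, -21] -> [49, -7, -15, -21] -> [49] -> [40]
  [4, 7, 2] -> [10, 13, 8] -> [13] -> [13] -> [4]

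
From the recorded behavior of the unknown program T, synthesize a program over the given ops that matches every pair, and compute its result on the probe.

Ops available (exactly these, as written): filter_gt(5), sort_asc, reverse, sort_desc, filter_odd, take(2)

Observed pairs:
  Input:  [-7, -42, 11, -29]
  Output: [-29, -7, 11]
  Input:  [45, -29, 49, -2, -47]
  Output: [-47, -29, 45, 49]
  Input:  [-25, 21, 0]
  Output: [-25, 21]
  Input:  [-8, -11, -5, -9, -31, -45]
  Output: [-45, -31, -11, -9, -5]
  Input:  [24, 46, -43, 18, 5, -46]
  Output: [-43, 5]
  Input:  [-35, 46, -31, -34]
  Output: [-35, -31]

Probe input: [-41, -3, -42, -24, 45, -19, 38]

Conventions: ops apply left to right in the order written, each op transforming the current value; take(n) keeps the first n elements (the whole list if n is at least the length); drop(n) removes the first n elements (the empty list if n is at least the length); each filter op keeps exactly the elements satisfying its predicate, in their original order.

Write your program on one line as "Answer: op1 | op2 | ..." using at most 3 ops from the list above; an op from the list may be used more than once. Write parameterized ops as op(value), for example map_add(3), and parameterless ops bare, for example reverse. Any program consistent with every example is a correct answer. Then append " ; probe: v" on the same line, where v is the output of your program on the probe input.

filter_odd | sort_desc | sort_asc ; probe: [-41, -19, -3, 45]

Check, running the answer program on each example:
  [-7, -42, 11, -29] -> [-7, 11, -29] -> [11, -7, -29] -> [-29, -7, 11]
  [45, -29, 49, -2, -47] -> [45, -29, 49, -47] -> [49, 45, -29, -47] -> [-47, -29, 45, 49]
  [-25, 21, 0] -> [-25, 21] -> [21, -25] -> [-25, 21]
  [-8, -11, -5, -9, -31, -45] -> [-11, -5, -9, -31, -45] -> [-5, -9, -11, -31, -45] -> [-45, -31, -11, -9, -5]
  [24, 46, -43, 18, 5, -46] -> [-43, 5] -> [5, -43] -> [-43, 5]
  [-35, 46, -31, -34] -> [-35, -31] -> [-31, -35] -> [-35, -31]
  probe: [-41, -3, -42, -24, 45, -19, 38] -> [-41, -3, 45, -19] -> [45, -3, -19, -41] -> [-41, -19, -3, 45]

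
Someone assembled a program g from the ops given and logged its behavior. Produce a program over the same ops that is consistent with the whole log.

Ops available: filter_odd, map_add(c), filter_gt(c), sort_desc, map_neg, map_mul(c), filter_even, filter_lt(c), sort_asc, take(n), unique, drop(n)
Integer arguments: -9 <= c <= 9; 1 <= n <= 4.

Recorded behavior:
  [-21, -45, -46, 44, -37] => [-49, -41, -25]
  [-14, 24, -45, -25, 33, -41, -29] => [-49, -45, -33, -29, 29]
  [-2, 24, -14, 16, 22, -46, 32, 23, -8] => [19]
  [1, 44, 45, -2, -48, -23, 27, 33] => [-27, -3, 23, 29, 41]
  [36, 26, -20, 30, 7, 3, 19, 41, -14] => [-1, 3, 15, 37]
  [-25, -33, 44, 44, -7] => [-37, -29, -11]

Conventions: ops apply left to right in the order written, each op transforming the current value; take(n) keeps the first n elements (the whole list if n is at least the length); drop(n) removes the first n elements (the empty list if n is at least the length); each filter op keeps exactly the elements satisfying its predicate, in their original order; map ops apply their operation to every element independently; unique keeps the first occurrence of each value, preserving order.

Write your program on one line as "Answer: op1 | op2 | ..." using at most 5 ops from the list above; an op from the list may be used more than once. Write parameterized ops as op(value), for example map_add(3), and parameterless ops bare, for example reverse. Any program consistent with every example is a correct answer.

sort_asc | filter_odd | map_add(-5) | map_add(1)

Check, running the answer program on each example:
  [-21, -45, -46, 44, -37] -> [-46, -45, -37, -21, 44] -> [-45, -37, -21] -> [-50, -42, -26] -> [-49, -41, -25]
  [-14, 24, -45, -25, 33, -41, -29] -> [-45, -41, -29, -25, -14, 24, 33] -> [-45, -41, -29, -25, 33] -> [-50, -46, -34, -30, 28] -> [-49, -45, -33, -29, 29]
  [-2, 24, -14, 16, 22, -46, 32, 23, -8] -> [-46, -14, -8, -2, 16, 22, 23, 24, 32] -> [23] -> [18] -> [19]
  [1, 44, 45, -2, -48, -23, 27, 33] -> [-48, -23, -2, 1, 27, 33, 44, 45] -> [-23, 1, 27, 33, 45] -> [-28, -4, 22, 28, 40] -> [-27, -3, 23, 29, 41]
  [36, 26, -20, 30, 7, 3, 19, 41, -14] -> [-20, -14, 3, 7, 19, 26, 30, 36, 41] -> [3, 7, 19, 41] -> [-2, 2, 14, 36] -> [-1, 3, 15, 37]
  [-25, -33, 44, 44, -7] -> [-33, -25, -7, 44, 44] -> [-33, -25, -7] -> [-38, -30, -12] -> [-37, -29, -11]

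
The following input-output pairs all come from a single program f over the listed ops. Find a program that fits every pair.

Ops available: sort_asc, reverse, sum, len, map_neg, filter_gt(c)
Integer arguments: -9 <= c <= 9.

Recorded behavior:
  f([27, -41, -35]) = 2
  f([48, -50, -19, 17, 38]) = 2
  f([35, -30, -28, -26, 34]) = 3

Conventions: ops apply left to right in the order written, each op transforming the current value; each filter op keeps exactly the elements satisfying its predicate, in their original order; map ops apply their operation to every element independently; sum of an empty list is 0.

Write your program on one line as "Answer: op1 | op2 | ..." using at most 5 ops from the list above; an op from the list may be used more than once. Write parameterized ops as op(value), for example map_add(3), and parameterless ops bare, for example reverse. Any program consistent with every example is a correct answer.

reverse | map_neg | filter_gt(4) | len

Check, running the answer program on each example:
  [27, -41, -35] -> [-35, -41, 27] -> [35, 41, -27] -> [35, 41] -> 2
  [48, -50, -19, 17, 38] -> [38, 17, -19, -50, 48] -> [-38, -17, 19, 50, -48] -> [19, 50] -> 2
  [35, -30, -28, -26, 34] -> [34, -26, -28, -30, 35] -> [-34, 26, 28, 30, -35] -> [26, 28, 30] -> 3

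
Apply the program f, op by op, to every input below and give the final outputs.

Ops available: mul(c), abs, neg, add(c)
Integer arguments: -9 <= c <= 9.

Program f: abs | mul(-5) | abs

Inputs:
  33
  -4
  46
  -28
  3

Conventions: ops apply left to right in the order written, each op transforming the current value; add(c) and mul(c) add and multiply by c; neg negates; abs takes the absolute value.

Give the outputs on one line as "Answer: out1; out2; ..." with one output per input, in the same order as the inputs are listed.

165; 20; 230; 140; 15

Execution, op by op:
  33 -> 33 -> -165 -> 165
  -4 -> 4 -> -20 -> 20
  46 -> 46 -> -230 -> 230
  -28 -> 28 -> -140 -> 140
  3 -> 3 -> -15 -> 15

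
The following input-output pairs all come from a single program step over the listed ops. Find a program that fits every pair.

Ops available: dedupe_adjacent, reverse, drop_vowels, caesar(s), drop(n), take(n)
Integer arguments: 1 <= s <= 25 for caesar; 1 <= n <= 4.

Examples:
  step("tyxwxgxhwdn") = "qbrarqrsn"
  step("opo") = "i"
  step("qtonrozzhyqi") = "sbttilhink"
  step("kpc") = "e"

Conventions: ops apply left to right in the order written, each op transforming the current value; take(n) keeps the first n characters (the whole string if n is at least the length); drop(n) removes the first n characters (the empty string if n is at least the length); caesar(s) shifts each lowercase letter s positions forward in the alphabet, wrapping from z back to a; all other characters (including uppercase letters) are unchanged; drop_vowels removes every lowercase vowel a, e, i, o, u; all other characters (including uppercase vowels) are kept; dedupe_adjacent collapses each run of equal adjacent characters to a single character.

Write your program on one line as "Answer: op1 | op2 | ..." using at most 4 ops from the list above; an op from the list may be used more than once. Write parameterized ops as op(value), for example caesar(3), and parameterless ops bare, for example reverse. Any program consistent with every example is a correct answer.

caesar(14) | reverse | caesar(6) | drop(2)

Check, running the answer program on each example:
  "tyxwxgxhwdn" -> "hmlklulvkrb" -> "brkvlulklmh" -> "hxqbrarqrsn" -> "qbrarqrsn"
  "opo" -> "cdc" -> "cdc" -> "iji" -> "i"
  "qtonrozzhyqi" -> "ehcbfcnnvmew" -> "wemvnncfbche" -> "cksbttilhink" -> "sbttilhink"
  "kpc" -> "ydq" -> "qdy" -> "wje" -> "e"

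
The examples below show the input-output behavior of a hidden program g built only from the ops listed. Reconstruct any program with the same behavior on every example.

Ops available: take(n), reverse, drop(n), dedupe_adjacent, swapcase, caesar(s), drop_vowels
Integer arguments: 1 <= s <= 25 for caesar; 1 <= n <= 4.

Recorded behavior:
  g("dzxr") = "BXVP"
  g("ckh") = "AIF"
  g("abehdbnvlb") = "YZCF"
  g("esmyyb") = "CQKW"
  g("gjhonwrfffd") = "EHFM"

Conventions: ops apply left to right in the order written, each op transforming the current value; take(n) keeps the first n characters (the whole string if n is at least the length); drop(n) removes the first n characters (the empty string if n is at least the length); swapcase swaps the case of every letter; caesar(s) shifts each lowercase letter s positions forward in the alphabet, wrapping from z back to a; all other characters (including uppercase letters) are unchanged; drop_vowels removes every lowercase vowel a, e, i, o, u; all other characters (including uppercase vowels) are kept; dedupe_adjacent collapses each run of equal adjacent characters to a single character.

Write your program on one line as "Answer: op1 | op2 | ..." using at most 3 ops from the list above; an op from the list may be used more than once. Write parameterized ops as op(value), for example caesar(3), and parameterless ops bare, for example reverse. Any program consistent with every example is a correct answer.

caesar(24) | swapcase | take(4)

Check, running the answer program on each example:
  "dzxr" -> "bxvp" -> "BXVP" -> "BXVP"
  "ckh" -> "aif" -> "AIF" -> "AIF"
  "abehdbnvlb" -> "yzcfbzltjz" -> "YZCFBZLTJZ" -> "YZCF"
  "esmyyb" -> "cqkwwz" -> "CQKWWZ" -> "CQKW"
  "gjhonwrfffd" -> "ehfmlupdddb" -> "EHFMLUPDDDB" -> "EHFM"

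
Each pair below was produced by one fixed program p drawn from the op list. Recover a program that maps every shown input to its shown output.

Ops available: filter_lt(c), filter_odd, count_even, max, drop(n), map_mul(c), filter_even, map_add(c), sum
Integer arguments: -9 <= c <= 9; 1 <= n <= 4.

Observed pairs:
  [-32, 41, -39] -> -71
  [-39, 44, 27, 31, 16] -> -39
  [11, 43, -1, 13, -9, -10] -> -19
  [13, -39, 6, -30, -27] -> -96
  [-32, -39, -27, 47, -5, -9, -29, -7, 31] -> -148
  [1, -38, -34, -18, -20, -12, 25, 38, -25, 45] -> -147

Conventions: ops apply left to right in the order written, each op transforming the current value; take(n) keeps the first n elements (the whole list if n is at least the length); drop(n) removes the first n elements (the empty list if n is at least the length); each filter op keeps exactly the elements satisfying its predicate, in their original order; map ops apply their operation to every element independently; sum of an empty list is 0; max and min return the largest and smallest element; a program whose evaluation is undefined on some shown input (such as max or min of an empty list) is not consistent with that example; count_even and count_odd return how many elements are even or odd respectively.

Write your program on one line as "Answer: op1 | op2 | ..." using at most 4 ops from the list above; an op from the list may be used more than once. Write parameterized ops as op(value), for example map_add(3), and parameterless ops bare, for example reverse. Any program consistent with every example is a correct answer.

filter_lt(9) | filter_lt(-4) | sum

Check, running the answer program on each example:
  [-32, 41, -39] -> [-32, -39] -> [-32, -39] -> -71
  [-39, 44, 27, 31, 16] -> [-39] -> [-39] -> -39
  [11, 43, -1, 13, -9, -10] -> [-1, -9, -10] -> [-9, -10] -> -19
  [13, -39, 6, -30, -27] -> [-39, 6, -30, -27] -> [-39, -30, -27] -> -96
  [-32, -39, -27, 47, -5, -9, -29, -7, 31] -> [-32, -39, -27, -5, -9, -29, -7] -> [-32, -39, -27, -5, -9, -29, -7] -> -148
  [1, -38, -34, -18, -20, -12, 25, 38, -25, 45] -> [1, -38, -34, -18, -20, -12, -25] -> [-38, -34, -18, -20, -12, -25] -> -147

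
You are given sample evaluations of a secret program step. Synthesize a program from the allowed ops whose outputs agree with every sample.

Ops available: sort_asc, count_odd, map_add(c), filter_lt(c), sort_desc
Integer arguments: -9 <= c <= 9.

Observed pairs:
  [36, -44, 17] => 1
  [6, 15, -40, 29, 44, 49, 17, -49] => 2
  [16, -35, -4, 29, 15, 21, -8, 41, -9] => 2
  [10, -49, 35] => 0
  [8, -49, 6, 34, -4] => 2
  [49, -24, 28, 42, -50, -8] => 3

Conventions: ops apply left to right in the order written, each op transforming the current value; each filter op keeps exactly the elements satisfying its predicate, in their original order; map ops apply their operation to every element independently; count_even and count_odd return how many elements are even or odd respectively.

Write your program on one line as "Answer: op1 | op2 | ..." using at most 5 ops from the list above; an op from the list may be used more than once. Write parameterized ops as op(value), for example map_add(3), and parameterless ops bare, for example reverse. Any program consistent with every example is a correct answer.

sort_asc | sort_desc | filter_lt(8) | map_add(-1) | count_odd

Check, running the answer program on each example:
  [36, -44, 17] -> [-44, 17, 36] -> [36, 17, -44] -> [-44] -> [-45] -> 1
  [6, 15, -40, 29, 44, 49, 17, -49] -> [-49, -40, 6, 15, 17, 29, 44, 49] -> [49, 44, 29, 17, 15, 6, -40, -49] -> [6, -40, -49] -> [5, -41, -50] -> 2
  [16, -35, -4, 29, 15, 21, -8, 41, -9] -> [-35, -9, -8, -4, 15, 16, 21, 29, 41] -> [41, 29, 21, 16, 15, -4, -8, -9, -35] -> [-4, -8, -9, -35] -> [-5, -9, -10, -36] -> 2
  [10, -49, 35] -> [-49, 10, 35] -> [35, 10, -49] -> [-49] -> [-50] -> 0
  [8, -49, 6, 34, -4] -> [-49, -4, 6, 8, 34] -> [34, 8, 6, -4, -49] -> [6, -4, -49] -> [5, -5, -50] -> 2
  [49, -24, 28, 42, -50, -8] -> [-50, -24, -8, 28, 42, 49] -> [49, 42, 28, -8, -24, -50] -> [-8, -24, -50] -> [-9, -25, -51] -> 3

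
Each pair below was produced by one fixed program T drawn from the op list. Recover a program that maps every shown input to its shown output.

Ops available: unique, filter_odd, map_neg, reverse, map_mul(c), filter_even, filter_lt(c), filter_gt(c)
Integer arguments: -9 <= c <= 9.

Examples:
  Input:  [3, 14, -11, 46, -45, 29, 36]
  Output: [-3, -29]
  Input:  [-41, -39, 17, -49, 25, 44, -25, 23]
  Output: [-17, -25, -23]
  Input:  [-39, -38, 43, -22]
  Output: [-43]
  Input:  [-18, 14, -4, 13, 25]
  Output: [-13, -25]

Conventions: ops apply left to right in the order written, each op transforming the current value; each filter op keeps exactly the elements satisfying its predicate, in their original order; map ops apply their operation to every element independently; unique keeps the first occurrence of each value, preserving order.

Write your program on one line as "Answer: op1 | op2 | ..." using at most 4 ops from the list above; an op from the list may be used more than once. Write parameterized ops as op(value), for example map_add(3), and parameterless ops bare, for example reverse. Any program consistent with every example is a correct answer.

filter_gt(-4) | map_neg | filter_odd

Check, running the answer program on each example:
  [3, 14, -11, 46, -45, 29, 36] -> [3, 14, 46, 29, 36] -> [-3, -14, -46, -29, -36] -> [-3, -29]
  [-41, -39, 17, -49, 25, 44, -25, 23] -> [17, 25, 44, 23] -> [-17, -25, -44, -23] -> [-17, -25, -23]
  [-39, -38, 43, -22] -> [43] -> [-43] -> [-43]
  [-18, 14, -4, 13, 25] -> [14, 13, 25] -> [-14, -13, -25] -> [-13, -25]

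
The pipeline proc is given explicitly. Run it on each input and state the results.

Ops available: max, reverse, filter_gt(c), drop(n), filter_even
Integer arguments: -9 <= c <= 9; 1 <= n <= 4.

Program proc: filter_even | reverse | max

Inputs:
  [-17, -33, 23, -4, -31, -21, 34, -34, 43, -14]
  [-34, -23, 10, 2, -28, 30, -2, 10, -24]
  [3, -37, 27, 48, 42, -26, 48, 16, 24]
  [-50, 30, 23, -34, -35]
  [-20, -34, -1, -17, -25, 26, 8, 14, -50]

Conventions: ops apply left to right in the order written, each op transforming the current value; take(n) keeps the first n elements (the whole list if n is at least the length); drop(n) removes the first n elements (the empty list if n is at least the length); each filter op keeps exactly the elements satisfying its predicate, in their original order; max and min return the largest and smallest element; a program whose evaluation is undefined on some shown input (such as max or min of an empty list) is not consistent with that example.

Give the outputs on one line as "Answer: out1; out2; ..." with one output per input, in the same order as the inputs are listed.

34; 30; 48; 30; 26

Execution, op by op:
  [-17, -33, 23, -4, -31, -21, 34, -34, 43, -14] -> [-4, 34, -34, -14] -> [-14, -34, 34, -4] -> 34
  [-34, -23, 10, 2, -28, 30, -2, 10, -24] -> [-34, 10, 2, -28, 30, -2, 10, -24] -> [-24, 10, -2, 30, -28, 2, 10, -34] -> 30
  [3, -37, 27, 48, 42, -26, 48, 16, 24] -> [48, 42, -26, 48, 16, 24] -> [24, 16, 48, -26, 42, 48] -> 48
  [-50, 30, 23, -34, -35] -> [-50, 30, -34] -> [-34, 30, -50] -> 30
  [-20, -34, -1, -17, -25, 26, 8, 14, -50] -> [-20, -34, 26, 8, 14, -50] -> [-50, 14, 8, 26, -34, -20] -> 26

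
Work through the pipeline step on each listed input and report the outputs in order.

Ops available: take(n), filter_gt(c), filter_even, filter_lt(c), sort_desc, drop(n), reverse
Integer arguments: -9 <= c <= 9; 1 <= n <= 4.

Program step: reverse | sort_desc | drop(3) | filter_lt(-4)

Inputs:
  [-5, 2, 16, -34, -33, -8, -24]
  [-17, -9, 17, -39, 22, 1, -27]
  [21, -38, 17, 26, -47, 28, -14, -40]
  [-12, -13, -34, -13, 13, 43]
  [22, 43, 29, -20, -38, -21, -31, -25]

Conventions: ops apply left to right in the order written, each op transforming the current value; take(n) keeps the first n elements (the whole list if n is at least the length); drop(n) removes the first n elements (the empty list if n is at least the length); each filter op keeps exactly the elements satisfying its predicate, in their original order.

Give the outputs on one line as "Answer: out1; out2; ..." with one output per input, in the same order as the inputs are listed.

[-8, -24, -33, -34]; [-9, -17, -27, -39]; [-14, -38, -40, -47]; [-13, -13, -34]; [-20, -21, -25, -31, -38]

Execution, op by op:
  [-5, 2, 16, -34, -33, -8, -24] -> [-24, -8, -33, -34, 16, 2, -5] -> [16, 2, -5, -8, -24, -33, -34] -> [-8, -24, -33, -34] -> [-8, -24, -33, -34]
  [-17, -9, 17, -39, 22, 1, -27] -> [-27, 1, 22, -39, 17, -9, -17] -> [22, 17, 1, -9, -17, -27, -39] -> [-9, -17, -27, -39] -> [-9, -17, -27, -39]
  [21, -38, 17, 26, -47, 28, -14, -40] -> [-40, -14, 28, -47, 26, 17, -38, 21] -> [28, 26, 21, 17, -14, -38, -40, -47] -> [17, -14, -38, -40, -47] -> [-14, -38, -40, -47]
  [-12, -13, -34, -13, 13, 43] -> [43, 13, -13, -34, -13, -12] -> [43, 13, -12, -13, -13, -34] -> [-13, -13, -34] -> [-13, -13, -34]
  [22, 43, 29, -20, -38, -21, -31, -25] -> [-25, -31, -21, -38, -20, 29, 43, 22] -> [43, 29, 22, -20, -21, -25, -31, -38] -> [-20, -21, -25, -31, -38] -> [-20, -21, -25, -31, -38]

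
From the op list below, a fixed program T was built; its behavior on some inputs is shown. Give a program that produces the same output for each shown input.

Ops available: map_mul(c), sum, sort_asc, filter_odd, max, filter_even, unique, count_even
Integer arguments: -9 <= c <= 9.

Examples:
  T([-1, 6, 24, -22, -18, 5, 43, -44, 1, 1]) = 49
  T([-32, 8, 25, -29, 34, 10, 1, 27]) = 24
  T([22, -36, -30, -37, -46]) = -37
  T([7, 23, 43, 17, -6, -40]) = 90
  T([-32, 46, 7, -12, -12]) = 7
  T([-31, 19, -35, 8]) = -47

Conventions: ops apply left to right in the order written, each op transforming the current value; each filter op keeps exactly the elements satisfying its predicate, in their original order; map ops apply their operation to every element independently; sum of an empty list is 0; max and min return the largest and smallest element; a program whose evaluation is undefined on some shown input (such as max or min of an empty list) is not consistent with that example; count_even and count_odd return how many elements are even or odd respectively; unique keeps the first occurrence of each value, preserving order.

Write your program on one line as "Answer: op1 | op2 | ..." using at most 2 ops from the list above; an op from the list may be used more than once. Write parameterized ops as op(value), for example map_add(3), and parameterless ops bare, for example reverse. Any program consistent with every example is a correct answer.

filter_odd | sum

Check, running the answer program on each example:
  [-1, 6, 24, -22, -18, 5, 43, -44, 1, 1] -> [-1, 5, 43, 1, 1] -> 49
  [-32, 8, 25, -29, 34, 10, 1, 27] -> [25, -29, 1, 27] -> 24
  [22, -36, -30, -37, -46] -> [-37] -> -37
  [7, 23, 43, 17, -6, -40] -> [7, 23, 43, 17] -> 90
  [-32, 46, 7, -12, -12] -> [7] -> 7
  [-31, 19, -35, 8] -> [-31, 19, -35] -> -47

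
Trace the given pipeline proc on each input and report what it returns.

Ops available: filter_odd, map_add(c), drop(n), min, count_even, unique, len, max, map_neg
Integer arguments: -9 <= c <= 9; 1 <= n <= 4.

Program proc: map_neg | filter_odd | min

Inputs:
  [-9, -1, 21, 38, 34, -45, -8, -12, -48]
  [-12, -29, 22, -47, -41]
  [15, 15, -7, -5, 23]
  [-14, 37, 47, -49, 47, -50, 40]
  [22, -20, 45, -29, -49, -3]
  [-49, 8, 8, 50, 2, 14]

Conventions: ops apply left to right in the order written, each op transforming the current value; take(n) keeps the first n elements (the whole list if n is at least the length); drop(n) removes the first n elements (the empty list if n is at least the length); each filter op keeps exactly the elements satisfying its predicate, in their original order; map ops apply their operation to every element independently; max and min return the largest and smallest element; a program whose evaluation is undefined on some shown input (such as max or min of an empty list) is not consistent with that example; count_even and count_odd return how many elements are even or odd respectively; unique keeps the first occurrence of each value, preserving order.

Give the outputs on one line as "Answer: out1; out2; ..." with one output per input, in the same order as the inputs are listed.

-21; 29; -23; -47; -45; 49

Execution, op by op:
  [-9, -1, 21, 38, 34, -45, -8, -12, -48] -> [9, 1, -21, -38, -34, 45, 8, 12, 48] -> [9, 1, -21, 45] -> -21
  [-12, -29, 22, -47, -41] -> [12, 29, -22, 47, 41] -> [29, 47, 41] -> 29
  [15, 15, -7, -5, 23] -> [-15, -15, 7, 5, -23] -> [-15, -15, 7, 5, -23] -> -23
  [-14, 37, 47, -49, 47, -50, 40] -> [14, -37, -47, 49, -47, 50, -40] -> [-37, -47, 49, -47] -> -47
  [22, -20, 45, -29, -49, -3] -> [-22, 20, -45, 29, 49, 3] -> [-45, 29, 49, 3] -> -45
  [-49, 8, 8, 50, 2, 14] -> [49, -8, -8, -50, -2, -14] -> [49] -> 49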